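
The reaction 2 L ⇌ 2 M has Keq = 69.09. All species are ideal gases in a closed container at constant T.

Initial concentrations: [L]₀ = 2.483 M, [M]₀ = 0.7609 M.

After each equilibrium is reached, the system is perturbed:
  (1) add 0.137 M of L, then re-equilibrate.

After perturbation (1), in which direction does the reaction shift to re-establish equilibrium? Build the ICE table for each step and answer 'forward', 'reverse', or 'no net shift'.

Q₀ = 0.09391 vs Keq = 69.09 ⇒ Q<K, forward
Step 1:
                   L          M
  I            2.483     0.7609
  C           -2.135      2.135
  E           0.3484      2.896
  solve Keq expr → x = 1.067; check Q = 69.09
Then add 0.137 M of L.
Step 2:
                   L          M
  I           0.4854      2.896
  C          -0.1223     0.1223
  E           0.3631      3.018
  solve Keq expr → x = 0.06114; check Q = 69.09

Direction: forward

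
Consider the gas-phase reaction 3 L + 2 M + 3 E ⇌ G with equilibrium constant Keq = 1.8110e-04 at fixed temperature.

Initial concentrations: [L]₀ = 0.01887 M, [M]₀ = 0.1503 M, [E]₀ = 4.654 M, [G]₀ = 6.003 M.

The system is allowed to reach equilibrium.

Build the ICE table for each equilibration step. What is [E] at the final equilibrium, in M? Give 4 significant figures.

Q₀ = 3.9233e+05 vs Keq = 1.8110e-04 ⇒ Q>K, reverse
Step 1:
                   L          M          E          G
  init       0.01887     0.1503      4.654      6.003
  Δ            2.667      1.778      2.667    -0.8888
  eq           2.685      1.928      7.321      5.114
  solve Keq expr → x = -0.8888; check Q = 1.8110e-04

[E]_eq = 7.321 M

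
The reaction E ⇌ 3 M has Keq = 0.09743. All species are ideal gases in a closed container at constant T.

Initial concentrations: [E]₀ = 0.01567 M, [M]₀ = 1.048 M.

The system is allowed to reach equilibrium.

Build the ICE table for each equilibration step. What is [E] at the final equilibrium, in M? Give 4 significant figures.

Q₀ = 73.45 vs Keq = 0.09743 ⇒ Q>K, reverse
Step 1:
                   E          M
  Initial    0.01567      1.048
  Change      0.2506    -0.7519
  Equil       0.2663     0.2961
  solve Keq expr → x = -0.2506; check Q = 0.09743

[E]_eq = 0.2663 M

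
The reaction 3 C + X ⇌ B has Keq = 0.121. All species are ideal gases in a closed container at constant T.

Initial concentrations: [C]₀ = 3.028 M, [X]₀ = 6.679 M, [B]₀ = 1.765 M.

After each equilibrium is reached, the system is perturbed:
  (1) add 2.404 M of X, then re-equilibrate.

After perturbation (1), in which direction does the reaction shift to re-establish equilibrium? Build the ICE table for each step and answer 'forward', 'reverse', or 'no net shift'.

Q₀ = 0.009518 vs Keq = 0.121 ⇒ Q<K, forward
Step 1:
                   C          X          B
  init         3.028      6.679      1.765
  Δ           -1.574    -0.5246     0.5246
  eq           1.454      6.154       2.29
  solve Keq expr → x = 0.5246; check Q = 0.121
Then add 2.404 M of X.
Step 2:
                   C          X          B
  init         1.454      8.558       2.29
  Δ          -0.1402   -0.04672    0.04672
  eq           1.314      8.512      2.336
  solve Keq expr → x = 0.04672; check Q = 0.121

Direction: forward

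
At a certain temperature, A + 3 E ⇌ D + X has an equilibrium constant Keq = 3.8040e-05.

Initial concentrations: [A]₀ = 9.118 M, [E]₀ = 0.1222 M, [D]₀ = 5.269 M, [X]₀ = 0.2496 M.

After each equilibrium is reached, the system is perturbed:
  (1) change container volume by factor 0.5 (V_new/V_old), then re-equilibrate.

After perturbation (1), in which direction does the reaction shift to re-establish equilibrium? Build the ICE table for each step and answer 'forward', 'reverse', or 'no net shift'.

Q₀ = 79.04 vs Keq = 3.8040e-05 ⇒ Q>K, reverse
Step 1:
                    A           E           D           X
  I             9.118      0.1222       5.269      0.2496
  C            0.2496      0.7487     -0.2496     -0.2496
  E             9.368      0.8709       5.019  4.6887e-05
  solve Keq expr → x = -0.2496; check Q = 3.8040e-05
Then change container volume by factor 0.5 (V_new/V_old).
Step 2:
                    A           E           D           X
  I             18.74       1.742       10.04  9.3775e-05
  C       -2.8076e-04 -8.4229e-04  2.8076e-04  2.8076e-04
  E             18.73       1.741       10.04  3.7454e-04
  solve Keq expr → x = 2.8076e-04; check Q = 3.8040e-05

Direction: forward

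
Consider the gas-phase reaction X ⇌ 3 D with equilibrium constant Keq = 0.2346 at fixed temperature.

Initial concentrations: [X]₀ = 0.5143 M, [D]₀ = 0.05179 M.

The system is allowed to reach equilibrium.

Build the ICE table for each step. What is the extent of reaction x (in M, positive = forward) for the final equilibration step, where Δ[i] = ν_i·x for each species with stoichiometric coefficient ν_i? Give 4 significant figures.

x = 0.132 M

Q₀ = 2.7010e-04 vs Keq = 0.2346 ⇒ Q<K, forward
Step 1:
                    X           D
  Initial      0.5143     0.05179
  Change       -0.132      0.3959
  Equil        0.3823      0.4476
  solve Keq expr → x = 0.132; check Q = 0.2346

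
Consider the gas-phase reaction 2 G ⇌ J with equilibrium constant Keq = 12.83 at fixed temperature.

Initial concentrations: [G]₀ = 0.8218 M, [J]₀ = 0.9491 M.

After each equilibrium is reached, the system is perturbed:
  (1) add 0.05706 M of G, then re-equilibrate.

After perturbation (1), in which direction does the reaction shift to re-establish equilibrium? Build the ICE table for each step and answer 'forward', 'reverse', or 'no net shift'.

Direction: forward

Q₀ = 1.405 vs Keq = 12.83 ⇒ Q<K, forward
Step 1:
                    G           J
  init         0.8218      0.9491
  Δ           -0.5151      0.2576
  eq           0.3067       1.207
  solve Keq expr → x = 0.2576; check Q = 12.83
Then add 0.05706 M of G.
Step 2:
                    G           J
  init         0.3637       1.207
  Δ          -0.05367     0.02683
  eq           0.3101       1.233
  solve Keq expr → x = 0.02683; check Q = 12.83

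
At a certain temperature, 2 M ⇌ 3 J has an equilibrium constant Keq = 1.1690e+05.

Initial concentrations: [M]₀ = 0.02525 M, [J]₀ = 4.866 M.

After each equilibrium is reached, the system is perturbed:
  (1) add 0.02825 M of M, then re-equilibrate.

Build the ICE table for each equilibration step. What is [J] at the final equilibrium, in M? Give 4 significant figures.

Q₀ = 1.8071e+05 vs Keq = 1.1690e+05 ⇒ Q>K, reverse
Step 1:
                   M          J
  I          0.02525      4.866
  C         0.006056  -0.009085
  E          0.03131      4.857
  solve Keq expr → x = -0.003028; check Q = 1.1690e+05
Then add 0.02825 M of M.
Step 2:
                   M          J
  I          0.05956      4.857
  C         -0.02785    0.04177
  E          0.03171      4.899
  solve Keq expr → x = 0.01392; check Q = 1.1690e+05

[J]_eq = 4.899 M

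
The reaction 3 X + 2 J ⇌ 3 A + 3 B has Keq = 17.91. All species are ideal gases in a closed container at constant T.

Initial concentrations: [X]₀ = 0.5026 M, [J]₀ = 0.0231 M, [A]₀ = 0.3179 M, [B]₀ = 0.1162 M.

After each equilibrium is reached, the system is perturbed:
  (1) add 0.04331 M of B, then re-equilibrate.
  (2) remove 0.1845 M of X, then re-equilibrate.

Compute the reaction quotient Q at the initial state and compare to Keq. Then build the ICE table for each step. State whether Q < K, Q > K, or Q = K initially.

Q₀ = 0.744 vs Keq = 17.91 ⇒ Q<K, forward
Step 1:
                  X         J         A         B
  init       0.5026    0.0231    0.3179    0.1162
  Δ        -0.02351  -0.01568   0.02351   0.02351
  eq         0.4791  0.007424    0.3414    0.1397
  solve Keq expr → x = 0.007838; check Q = 17.91
Then add 0.04331 M of B.
Step 2:
                  X         J         A         B
  init       0.4791  0.007424    0.3414     0.183
  Δ        0.004429  0.002953 -0.004429 -0.004429
  eq         0.4835   0.01038     0.337    0.1786
  solve Keq expr → x = -0.001476; check Q = 17.91
Then remove 0.1845 M of X.
Step 3:
                  X         J         A         B
  init        0.299   0.01038     0.337    0.1786
  Δ         0.01077  0.007179  -0.01077  -0.01077
  eq         0.3098   0.01756    0.3262    0.1678
  solve Keq expr → x = -0.003589; check Q = 17.91

Q₀ = 0.744; Q < K (proceeds forward)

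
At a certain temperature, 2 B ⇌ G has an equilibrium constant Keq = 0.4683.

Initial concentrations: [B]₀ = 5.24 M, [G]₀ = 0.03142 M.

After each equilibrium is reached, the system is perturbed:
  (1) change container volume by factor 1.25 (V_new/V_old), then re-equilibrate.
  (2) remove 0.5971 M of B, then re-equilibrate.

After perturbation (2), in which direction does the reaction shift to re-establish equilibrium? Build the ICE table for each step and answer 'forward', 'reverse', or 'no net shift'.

Direction: reverse

Q₀ = 0.001144 vs Keq = 0.4683 ⇒ Q<K, forward
Step 1:
                    B           G
  Initial        5.24     0.03142
  Change       -3.335       1.668
  Equil         1.905       1.699
  solve Keq expr → x = 1.668; check Q = 0.4683
Then change container volume by factor 1.25 (V_new/V_old).
Step 2:
                    B           G
  Initial       1.524       1.359
  Change       0.1365    -0.06826
  Equil          1.66       1.291
  solve Keq expr → x = -0.06826; check Q = 0.4683
Then remove 0.5971 M of B.
Step 3:
                    B           G
  Initial       1.063       1.291
  Change       0.4467     -0.2233
  Equil          1.51       1.068
  solve Keq expr → x = -0.2233; check Q = 0.4683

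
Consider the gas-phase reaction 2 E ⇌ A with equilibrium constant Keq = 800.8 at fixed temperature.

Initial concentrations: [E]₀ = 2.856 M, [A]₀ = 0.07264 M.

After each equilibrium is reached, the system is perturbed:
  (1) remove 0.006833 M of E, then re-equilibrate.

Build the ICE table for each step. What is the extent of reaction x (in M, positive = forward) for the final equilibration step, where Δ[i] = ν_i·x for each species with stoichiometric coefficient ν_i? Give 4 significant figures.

Q₀ = 0.008906 vs Keq = 800.8 ⇒ Q<K, forward
Step 1:
                    E           A
  Initial       2.856     0.07264
  Change       -2.813       1.407
  Equil       0.04298       1.479
  solve Keq expr → x = 1.407; check Q = 800.8
Then remove 0.006833 M of E.
Step 2:
                    E           A
  Initial     0.03614       1.479
  Change     0.006784   -0.003392
  Equil       0.04293       1.476
  solve Keq expr → x = -0.003392; check Q = 800.8

x = -0.003392 M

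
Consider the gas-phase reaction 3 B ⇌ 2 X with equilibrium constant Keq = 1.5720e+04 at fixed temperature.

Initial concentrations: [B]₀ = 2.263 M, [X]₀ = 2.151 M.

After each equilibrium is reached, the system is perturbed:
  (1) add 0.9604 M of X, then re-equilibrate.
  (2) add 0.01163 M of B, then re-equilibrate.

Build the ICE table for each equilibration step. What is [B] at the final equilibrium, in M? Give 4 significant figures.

Q₀ = 0.3992 vs Keq = 1.5720e+04 ⇒ Q<K, forward
Step 1:
                    B           X
  I             2.263       2.151
  C            -2.169       1.446
  E           0.09372       3.597
  solve Keq expr → x = 0.7231; check Q = 1.5720e+04
Then add 0.9604 M of X.
Step 2:
                    B           X
  I           0.09372       4.558
  C           0.01585    -0.01056
  E            0.1096       4.547
  solve Keq expr → x = -0.005282; check Q = 1.5720e+04
Then add 0.01163 M of B.
Step 3:
                    B           X
  I            0.1212       4.547
  C          -0.01151    0.007671
  E            0.1097       4.555
  solve Keq expr → x = 0.003836; check Q = 1.5720e+04

[B]_eq = 0.1097 M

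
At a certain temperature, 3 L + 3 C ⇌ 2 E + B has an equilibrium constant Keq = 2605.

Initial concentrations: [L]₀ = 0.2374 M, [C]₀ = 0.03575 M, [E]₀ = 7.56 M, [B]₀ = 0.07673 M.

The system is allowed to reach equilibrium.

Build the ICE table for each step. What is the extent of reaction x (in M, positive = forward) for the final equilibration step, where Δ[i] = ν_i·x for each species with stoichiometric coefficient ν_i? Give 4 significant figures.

x = -0.05385 M

Q₀ = 7.1736e+06 vs Keq = 2605 ⇒ Q>K, reverse
Step 1:
                  L         C         E         B
  Initial    0.2374   0.03575      7.56   0.07673
  Change     0.1616    0.1616   -0.1077  -0.05385
  Equil       0.399    0.1973     7.452   0.02288
  solve Keq expr → x = -0.05385; check Q = 2605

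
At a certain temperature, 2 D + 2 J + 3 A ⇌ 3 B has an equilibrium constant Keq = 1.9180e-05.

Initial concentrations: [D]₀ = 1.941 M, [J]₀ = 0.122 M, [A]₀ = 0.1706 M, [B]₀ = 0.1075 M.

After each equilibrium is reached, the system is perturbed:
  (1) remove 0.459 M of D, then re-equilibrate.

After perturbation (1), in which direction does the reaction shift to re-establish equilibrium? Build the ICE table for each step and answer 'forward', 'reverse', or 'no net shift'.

Direction: reverse

Q₀ = 4.462 vs Keq = 1.9180e-05 ⇒ Q>K, reverse
Step 1:
                  D         J         A         B
  init        1.941     0.122    0.1706    0.1075
  Δ         0.06908   0.06908    0.1036   -0.1036
  eq           2.01    0.1911    0.2742  0.003879
  solve Keq expr → x = -0.03454; check Q = 1.9180e-05
Then remove 0.459 M of D.
Step 2:
                  D         J         A         B
  init        1.551    0.1911    0.2742  0.003879
  Δ       4.0215e-04 4.0215e-04 6.0323e-04 -6.0323e-04
  eq          1.551    0.1915    0.2748  0.003275
  solve Keq expr → x = -2.0108e-04; check Q = 1.9180e-05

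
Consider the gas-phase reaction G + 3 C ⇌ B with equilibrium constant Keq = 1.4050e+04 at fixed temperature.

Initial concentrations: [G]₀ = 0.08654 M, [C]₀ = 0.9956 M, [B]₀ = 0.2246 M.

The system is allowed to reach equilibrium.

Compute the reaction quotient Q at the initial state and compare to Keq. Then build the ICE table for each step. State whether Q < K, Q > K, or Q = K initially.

Q₀ = 2.63; Q < K (proceeds forward)

Q₀ = 2.63 vs Keq = 1.4050e+04 ⇒ Q<K, forward
Step 1:
                   G          C          B
  Initial    0.08654     0.9956     0.2246
  Change    -0.08648    -0.2595    0.08648
  Equil   5.5502e-05     0.7361     0.3111
  solve Keq expr → x = 0.08648; check Q = 1.4050e+04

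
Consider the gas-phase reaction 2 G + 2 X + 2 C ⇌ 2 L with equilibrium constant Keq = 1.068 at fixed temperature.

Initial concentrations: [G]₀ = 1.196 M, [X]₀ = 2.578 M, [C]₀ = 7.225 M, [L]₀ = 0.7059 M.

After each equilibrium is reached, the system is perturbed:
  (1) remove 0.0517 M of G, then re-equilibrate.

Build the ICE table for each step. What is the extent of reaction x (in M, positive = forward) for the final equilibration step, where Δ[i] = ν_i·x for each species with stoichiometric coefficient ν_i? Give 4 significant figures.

x = -0.02097 M

Q₀ = 0.001004 vs Keq = 1.068 ⇒ Q<K, forward
Step 1:
                    G           X           C           L
  Initial       1.196       2.578       7.225      0.7059
  Change       -1.023      -1.023      -1.023       1.023
  Equil        0.1734       1.555       6.202       1.729
  solve Keq expr → x = 0.5113; check Q = 1.068
Then remove 0.0517 M of G.
Step 2:
                    G           X           C           L
  Initial      0.1217       1.555       6.202       1.729
  Change      0.04194     0.04194     0.04194    -0.04194
  Equil        0.1636       1.597       6.244       1.687
  solve Keq expr → x = -0.02097; check Q = 1.068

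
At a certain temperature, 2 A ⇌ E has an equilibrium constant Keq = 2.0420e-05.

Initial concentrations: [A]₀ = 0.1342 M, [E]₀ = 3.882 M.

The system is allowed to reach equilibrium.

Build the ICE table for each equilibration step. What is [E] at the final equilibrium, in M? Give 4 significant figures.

Q₀ = 215.6 vs Keq = 2.0420e-05 ⇒ Q>K, reverse
Step 1:
                   A          E
  Initial     0.1342      3.882
  Change       7.761     -3.881
  Equil        7.896   0.001273
  solve Keq expr → x = -3.881; check Q = 2.0420e-05

[E]_eq = 0.001273 M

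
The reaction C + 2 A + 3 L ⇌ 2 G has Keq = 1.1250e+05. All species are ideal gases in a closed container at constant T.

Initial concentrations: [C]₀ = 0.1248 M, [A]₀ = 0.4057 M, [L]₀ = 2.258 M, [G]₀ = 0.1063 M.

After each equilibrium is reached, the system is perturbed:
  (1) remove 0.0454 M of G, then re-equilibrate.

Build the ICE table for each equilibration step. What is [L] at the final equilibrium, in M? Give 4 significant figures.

Q₀ = 0.04778 vs Keq = 1.1250e+05 ⇒ Q<K, forward
Step 1:
                   C          A          L          G
  Initial     0.1248     0.4057      2.258     0.1063
  Change     -0.1248    -0.2496    -0.3744     0.2496
  Equil   6.9120e-06     0.1561      1.884     0.3559
  solve Keq expr → x = 0.1248; check Q = 1.1250e+05
Then remove 0.0454 M of G.
Step 2:
                   C          A          L          G
  Initial 6.9120e-06     0.1561      1.884     0.3105
  Change  -1.6507e-06 -3.3013e-06 -4.9520e-06 3.3013e-06
  Equil   5.2614e-06     0.1561      1.884     0.3105
  solve Keq expr → x = 1.6507e-06; check Q = 1.1250e+05

[L]_eq = 1.884 M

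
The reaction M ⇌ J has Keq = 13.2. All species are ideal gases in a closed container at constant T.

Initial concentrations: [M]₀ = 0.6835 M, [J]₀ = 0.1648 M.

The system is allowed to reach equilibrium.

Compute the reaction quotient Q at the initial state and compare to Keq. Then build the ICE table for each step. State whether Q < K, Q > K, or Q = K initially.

Q₀ = 0.2411; Q < K (proceeds forward)

Q₀ = 0.2411 vs Keq = 13.2 ⇒ Q<K, forward
Step 1:
                  M         J
  init       0.6835    0.1648
  Δ         -0.6238    0.6238
  eq        0.05974    0.7886
  solve Keq expr → x = 0.6238; check Q = 13.2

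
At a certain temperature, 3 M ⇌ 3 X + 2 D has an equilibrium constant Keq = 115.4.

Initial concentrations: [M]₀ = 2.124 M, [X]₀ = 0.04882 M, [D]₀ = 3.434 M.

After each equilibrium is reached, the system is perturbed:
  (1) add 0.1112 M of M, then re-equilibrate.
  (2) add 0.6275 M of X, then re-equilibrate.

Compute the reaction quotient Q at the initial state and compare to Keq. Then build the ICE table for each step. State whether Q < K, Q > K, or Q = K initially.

Q₀ = 1.4320e-04; Q < K (proceeds forward)

Q₀ = 1.4320e-04 vs Keq = 115.4 ⇒ Q<K, forward
Step 1:
                   M          X          D
  I            2.124    0.04882      3.434
  C           -1.356      1.356     0.9042
  E           0.7677      1.405      4.338
  solve Keq expr → x = 0.4521; check Q = 115.4
Then add 0.1112 M of M.
Step 2:
                   M          X          D
  I           0.8789      1.405      4.338
  C         -0.06828    0.06828    0.04552
  E           0.8106      1.473      4.384
  solve Keq expr → x = 0.02276; check Q = 115.4
Then add 0.6275 M of X.
Step 3:
                   M          X          D
  I           0.8106      2.101      4.384
  C           0.2084    -0.2084     -0.139
  E            1.019      1.892      4.245
  solve Keq expr → x = -0.06948; check Q = 115.4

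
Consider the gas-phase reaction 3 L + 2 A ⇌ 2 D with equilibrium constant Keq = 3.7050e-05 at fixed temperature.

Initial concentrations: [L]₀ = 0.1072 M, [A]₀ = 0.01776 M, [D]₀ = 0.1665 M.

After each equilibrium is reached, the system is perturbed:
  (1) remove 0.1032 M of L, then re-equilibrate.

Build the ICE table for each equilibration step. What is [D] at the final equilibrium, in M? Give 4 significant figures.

[D]_eq = 1.4307e-04 M

Q₀ = 7.1344e+04 vs Keq = 3.7050e-05 ⇒ Q>K, reverse
Step 1:
                   L          A          D
  I           0.1072    0.01776     0.1665
  C           0.2494     0.1663    -0.1663
  E           0.3566      0.184 2.3852e-04
  solve Keq expr → x = -0.08313; check Q = 3.7050e-05
Then remove 0.1032 M of L.
Step 2:
                   L          A          D
  I           0.2534      0.184 2.3852e-04
  C       1.4317e-04 9.5449e-05 -9.5449e-05
  E           0.2535     0.1841 1.4307e-04
  solve Keq expr → x = -4.7724e-05; check Q = 3.7050e-05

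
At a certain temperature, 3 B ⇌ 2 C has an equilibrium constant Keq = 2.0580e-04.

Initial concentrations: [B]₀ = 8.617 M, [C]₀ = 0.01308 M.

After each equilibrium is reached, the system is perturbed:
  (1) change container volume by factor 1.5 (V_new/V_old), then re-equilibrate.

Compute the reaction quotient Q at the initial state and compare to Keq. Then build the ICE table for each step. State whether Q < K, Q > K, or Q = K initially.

Q₀ = 2.6739e-07 vs Keq = 2.0580e-04 ⇒ Q<K, forward
Step 1:
                  B         C
  I           8.617   0.01308
  C         -0.4799    0.3199
  E           8.137     0.333
  solve Keq expr → x = 0.16; check Q = 2.0580e-04
Then change container volume by factor 1.5 (V_new/V_old).
Step 2:
                  B         C
  I           5.425     0.222
  C         0.05682  -0.03788
  E           5.482    0.1841
  solve Keq expr → x = -0.01894; check Q = 2.0580e-04

Q₀ = 2.6739e-07; Q < K (proceeds forward)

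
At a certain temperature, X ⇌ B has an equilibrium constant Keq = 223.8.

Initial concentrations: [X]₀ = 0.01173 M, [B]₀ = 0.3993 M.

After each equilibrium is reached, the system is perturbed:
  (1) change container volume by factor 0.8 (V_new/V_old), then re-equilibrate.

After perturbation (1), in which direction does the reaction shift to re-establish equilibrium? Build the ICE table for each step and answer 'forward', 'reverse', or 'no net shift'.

Q₀ = 34.04 vs Keq = 223.8 ⇒ Q<K, forward
Step 1:
                    X           B
  init        0.01173      0.3993
  Δ         -0.009902    0.009902
  eq         0.001828      0.4092
  solve Keq expr → x = 0.009902; check Q = 223.8
Then change container volume by factor 0.8 (V_new/V_old).
Step 2:
                    X           B
  init       0.002286      0.5115
  Δ                 0           0
  eq         0.002286      0.5115
  solve Keq expr → x = 0; check Q = 223.8

Direction: no net shift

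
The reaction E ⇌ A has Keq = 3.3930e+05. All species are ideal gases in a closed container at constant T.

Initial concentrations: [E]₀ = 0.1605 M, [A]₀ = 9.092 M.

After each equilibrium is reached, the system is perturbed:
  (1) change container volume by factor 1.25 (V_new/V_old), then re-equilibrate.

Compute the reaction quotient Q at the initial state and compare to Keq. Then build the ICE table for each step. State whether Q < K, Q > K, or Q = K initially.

Q₀ = 56.65 vs Keq = 3.3930e+05 ⇒ Q<K, forward
Step 1:
                    E           A
  init         0.1605       9.092
  Δ           -0.1605      0.1605
  eq       2.7269e-05       9.252
  solve Keq expr → x = 0.1605; check Q = 3.3930e+05
Then change container volume by factor 1.25 (V_new/V_old).
Step 2:
                    E           A
  init     2.1815e-05       7.402
  Δ                 0           0
  eq       2.1815e-05       7.402
  solve Keq expr → x = 0; check Q = 3.3930e+05

Q₀ = 56.65; Q < K (proceeds forward)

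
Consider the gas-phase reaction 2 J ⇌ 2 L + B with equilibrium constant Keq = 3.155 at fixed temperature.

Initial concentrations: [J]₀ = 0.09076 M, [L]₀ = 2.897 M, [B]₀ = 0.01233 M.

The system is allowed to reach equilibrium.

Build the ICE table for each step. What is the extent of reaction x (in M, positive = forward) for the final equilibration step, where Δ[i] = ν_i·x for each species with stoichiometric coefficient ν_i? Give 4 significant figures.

Q₀ = 12.56 vs Keq = 3.155 ⇒ Q>K, reverse
Step 1:
                    J           L           B
  init        0.09076       2.897     0.01233
  Δ             0.016      -0.016   -0.007998
  eq           0.1068       2.881    0.004332
  solve Keq expr → x = -0.007998; check Q = 3.155

x = -0.007998 M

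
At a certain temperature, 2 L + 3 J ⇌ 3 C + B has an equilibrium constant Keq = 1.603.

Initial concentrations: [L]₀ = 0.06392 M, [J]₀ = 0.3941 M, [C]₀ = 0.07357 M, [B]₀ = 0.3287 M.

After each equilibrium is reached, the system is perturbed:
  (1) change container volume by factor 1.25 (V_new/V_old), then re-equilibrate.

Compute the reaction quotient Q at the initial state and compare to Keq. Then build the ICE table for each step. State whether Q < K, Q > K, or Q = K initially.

Q₀ = 0.5234 vs Keq = 1.603 ⇒ Q<K, forward
Step 1:
                   L          J          C          B
  I          0.06392     0.3941    0.07357     0.3287
  C          -0.0109   -0.01635    0.01635   0.005449
  E          0.05302     0.3778    0.08992     0.3341
  solve Keq expr → x = 0.005449; check Q = 1.603
Then change container volume by factor 1.25 (V_new/V_old).
Step 2:
                   L          J          C          B
  I          0.04242     0.3022    0.07193     0.2673
  C         0.001762   0.002643  -0.002643 -8.8107e-04
  E          0.04418     0.3048    0.06929     0.2664
  solve Keq expr → x = -8.8107e-04; check Q = 1.603

Q₀ = 0.5234; Q < K (proceeds forward)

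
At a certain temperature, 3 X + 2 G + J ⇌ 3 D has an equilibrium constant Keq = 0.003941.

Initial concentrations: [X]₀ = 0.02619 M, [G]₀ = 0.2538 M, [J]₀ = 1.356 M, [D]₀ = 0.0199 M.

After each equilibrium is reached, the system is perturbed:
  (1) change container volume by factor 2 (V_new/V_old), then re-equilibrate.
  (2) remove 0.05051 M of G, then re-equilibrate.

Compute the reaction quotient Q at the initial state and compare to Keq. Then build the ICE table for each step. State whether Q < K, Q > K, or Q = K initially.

Q₀ = 5.022 vs Keq = 0.003941 ⇒ Q>K, reverse
Step 1:
                    X           G           J           D
  I           0.02619      0.2538       1.356      0.0199
  C            0.0168      0.0112    0.005598     -0.0168
  E           0.04299       0.265       1.362    0.003105
  solve Keq expr → x = -0.005598; check Q = 0.003941
Then change container volume by factor 2 (V_new/V_old).
Step 2:
                    X           G           J           D
  I           0.02149      0.1325      0.6808    0.001552
  C        7.4710e-04  4.9807e-04  2.4903e-04 -7.4710e-04
  E           0.02224       0.133       0.681  8.0529e-04
  solve Keq expr → x = -2.4903e-04; check Q = 0.003941
Then remove 0.05051 M of G.
Step 3:
                    X           G           J           D
  I           0.02224     0.08249       0.681  8.0529e-04
  C        2.1331e-04  1.4221e-04  7.1103e-05 -2.1331e-04
  E           0.02245     0.08263      0.6811  5.9198e-04
  solve Keq expr → x = -7.1103e-05; check Q = 0.003941

Q₀ = 5.022; Q > K (proceeds reverse)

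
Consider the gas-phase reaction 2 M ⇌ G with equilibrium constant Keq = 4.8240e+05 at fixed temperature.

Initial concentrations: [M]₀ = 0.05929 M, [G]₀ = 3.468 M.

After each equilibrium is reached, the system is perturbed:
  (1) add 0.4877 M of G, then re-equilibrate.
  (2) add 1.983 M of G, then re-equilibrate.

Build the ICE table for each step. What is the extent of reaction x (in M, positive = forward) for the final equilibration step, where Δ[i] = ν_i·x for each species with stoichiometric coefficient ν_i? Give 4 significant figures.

x = -3.2157e-04 M

Q₀ = 986.5 vs Keq = 4.8240e+05 ⇒ Q<K, forward
Step 1:
                   M          G
  I          0.05929      3.468
  C          -0.0566     0.0283
  E         0.002692      3.496
  solve Keq expr → x = 0.0283; check Q = 4.8240e+05
Then add 0.4877 M of G.
Step 2:
                   M          G
  I         0.002692      3.984
  C       1.8160e-04 -9.0802e-05
  E         0.002874      3.984
  solve Keq expr → x = -9.0802e-05; check Q = 4.8240e+05
Then add 1.983 M of G.
Step 3:
                   M          G
  I         0.002874      5.967
  C       6.4313e-04 -3.2157e-04
  E         0.003517      5.967
  solve Keq expr → x = -3.2157e-04; check Q = 4.8240e+05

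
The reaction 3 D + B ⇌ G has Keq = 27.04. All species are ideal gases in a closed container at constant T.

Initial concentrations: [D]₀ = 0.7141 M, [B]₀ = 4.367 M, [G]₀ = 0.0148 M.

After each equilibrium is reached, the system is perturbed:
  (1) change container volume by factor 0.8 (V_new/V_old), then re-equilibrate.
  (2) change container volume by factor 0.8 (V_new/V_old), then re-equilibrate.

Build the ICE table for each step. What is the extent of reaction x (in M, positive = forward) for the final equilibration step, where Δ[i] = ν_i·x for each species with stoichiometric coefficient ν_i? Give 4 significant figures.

Q₀ = 0.009307 vs Keq = 27.04 ⇒ Q<K, forward
Step 1:
                    D           B           G
  I            0.7141       4.367      0.0148
  C           -0.5907     -0.1969      0.1969
  E            0.1234        4.17      0.2117
  solve Keq expr → x = 0.1969; check Q = 27.04
Then change container volume by factor 0.8 (V_new/V_old).
Step 2:
                    D           B           G
  I            0.1542       5.213      0.2646
  C          -0.02927   -0.009755    0.009755
  E            0.1249       5.203      0.2744
  solve Keq expr → x = 0.009755; check Q = 27.04
Then change container volume by factor 0.8 (V_new/V_old).
Step 3:
                    D           B           G
  I            0.1562       6.504       0.343
  C          -0.02997    -0.00999     0.00999
  E            0.1262       6.494       0.353
  solve Keq expr → x = 0.00999; check Q = 27.04

x = 0.00999 M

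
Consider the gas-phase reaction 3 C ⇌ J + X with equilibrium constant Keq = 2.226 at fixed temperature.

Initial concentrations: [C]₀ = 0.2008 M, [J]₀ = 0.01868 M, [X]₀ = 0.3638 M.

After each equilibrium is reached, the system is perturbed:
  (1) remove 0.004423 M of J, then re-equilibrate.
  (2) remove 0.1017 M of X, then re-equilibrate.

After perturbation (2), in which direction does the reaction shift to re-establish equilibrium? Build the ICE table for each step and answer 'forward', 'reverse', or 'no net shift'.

Q₀ = 0.8394 vs Keq = 2.226 ⇒ Q<K, forward
Step 1:
                  C         J         X
  I          0.2008   0.01868    0.3638
  C        -0.03113   0.01038   0.01038
  E          0.1697   0.02906    0.3742
  solve Keq expr → x = 0.01038; check Q = 2.226
Then remove 0.004423 M of J.
Step 2:
                  C         J         X
  I          0.1697   0.02463    0.3742
  C       -0.005173  0.001724  0.001724
  E          0.1645   0.02636    0.3759
  solve Keq expr → x = 0.001724; check Q = 2.226
Then remove 0.1017 M of X.
Step 3:
                  C         J         X
  I          0.1645   0.02636    0.2742
  C       -0.009879  0.003293  0.003293
  E          0.1546   0.02965    0.2775
  solve Keq expr → x = 0.003293; check Q = 2.226

Direction: forward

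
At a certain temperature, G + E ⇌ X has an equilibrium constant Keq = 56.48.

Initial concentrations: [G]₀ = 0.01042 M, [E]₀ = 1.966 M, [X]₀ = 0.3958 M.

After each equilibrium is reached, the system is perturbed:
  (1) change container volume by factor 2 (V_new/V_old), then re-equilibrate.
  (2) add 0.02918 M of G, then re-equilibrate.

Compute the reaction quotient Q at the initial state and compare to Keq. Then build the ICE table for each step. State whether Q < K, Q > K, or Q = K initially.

Q₀ = 19.32 vs Keq = 56.48 ⇒ Q<K, forward
Step 1:
                  G         E         X
  I         0.01042     1.966    0.3958
  C       -0.006782 -0.006782  0.006782
  E        0.003638     1.959    0.4026
  solve Keq expr → x = 0.006782; check Q = 56.48
Then change container volume by factor 2 (V_new/V_old).
Step 2:
                  G         E         X
  I        0.001819    0.9796    0.2013
  C         0.00178   0.00178  -0.00178
  E        0.003599    0.9814    0.1995
  solve Keq expr → x = -0.00178; check Q = 56.48
Then add 0.02918 M of G.
Step 3:
                  G         E         X
  I         0.03278    0.9814    0.1995
  C        -0.02854  -0.02854   0.02854
  E        0.004238    0.9528    0.2281
  solve Keq expr → x = 0.02854; check Q = 56.48

Q₀ = 19.32; Q < K (proceeds forward)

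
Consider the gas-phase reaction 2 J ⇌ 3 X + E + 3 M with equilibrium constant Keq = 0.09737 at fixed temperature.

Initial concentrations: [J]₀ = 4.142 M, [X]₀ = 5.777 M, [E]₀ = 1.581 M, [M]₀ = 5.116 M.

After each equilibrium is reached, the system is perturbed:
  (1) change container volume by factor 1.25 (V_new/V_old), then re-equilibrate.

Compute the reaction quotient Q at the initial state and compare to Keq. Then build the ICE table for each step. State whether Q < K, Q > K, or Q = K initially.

Q₀ = 2379; Q > K (proceeds reverse)

Q₀ = 2379 vs Keq = 0.09737 ⇒ Q>K, reverse
Step 1:
                  J         X         E         M
  I           4.142     5.777     1.581     5.116
  C           2.565    -3.847    -1.282    -3.847
  E           6.707      1.93    0.2985     1.269
  solve Keq expr → x = -1.282; check Q = 0.09737
Then change container volume by factor 1.25 (V_new/V_old).
Step 2:
                  J         X         E         M
  I           5.366     1.544    0.2388     1.015
  C         -0.1231    0.1846   0.06153    0.1846
  E           5.242     1.728    0.3004     1.199
  solve Keq expr → x = 0.06153; check Q = 0.09737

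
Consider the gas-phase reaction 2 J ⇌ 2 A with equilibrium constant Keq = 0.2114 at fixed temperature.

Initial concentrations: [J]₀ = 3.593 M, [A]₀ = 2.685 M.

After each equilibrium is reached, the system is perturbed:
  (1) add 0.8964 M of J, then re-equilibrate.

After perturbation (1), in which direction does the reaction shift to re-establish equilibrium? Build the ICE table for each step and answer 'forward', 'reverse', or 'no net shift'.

Direction: forward

Q₀ = 0.5584 vs Keq = 0.2114 ⇒ Q>K, reverse
Step 1:
                   J          A
  Initial      3.593      2.685
  Change      0.7076    -0.7076
  Equil        4.301      1.977
  solve Keq expr → x = -0.3538; check Q = 0.2114
Then add 0.8964 M of J.
Step 2:
                   J          A
  Initial      5.197      1.977
  Change     -0.2823     0.2823
  Equil        4.915       2.26
  solve Keq expr → x = 0.1412; check Q = 0.2114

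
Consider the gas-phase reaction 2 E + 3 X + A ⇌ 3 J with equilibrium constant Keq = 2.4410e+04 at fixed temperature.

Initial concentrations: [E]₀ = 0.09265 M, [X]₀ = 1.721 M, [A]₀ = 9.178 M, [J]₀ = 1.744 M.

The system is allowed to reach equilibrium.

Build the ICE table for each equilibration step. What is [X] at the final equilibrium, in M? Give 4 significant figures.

Q₀ = 13.21 vs Keq = 2.4410e+04 ⇒ Q<K, forward
Step 1:
                    E           X           A           J
  Initial     0.09265       1.721       9.178       1.744
  Change     -0.08992     -0.1349    -0.04496      0.1349
  Equil      0.002731       1.586       9.133       1.879
  solve Keq expr → x = 0.04496; check Q = 2.4410e+04

[X]_eq = 1.586 M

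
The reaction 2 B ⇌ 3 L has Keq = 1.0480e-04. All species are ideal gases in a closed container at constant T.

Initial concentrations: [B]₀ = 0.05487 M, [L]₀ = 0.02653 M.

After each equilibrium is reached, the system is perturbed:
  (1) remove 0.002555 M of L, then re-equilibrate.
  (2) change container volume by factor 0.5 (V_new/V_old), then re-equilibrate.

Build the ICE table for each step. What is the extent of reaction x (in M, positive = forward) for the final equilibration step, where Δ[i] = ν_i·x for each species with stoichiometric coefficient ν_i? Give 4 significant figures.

Q₀ = 0.006202 vs Keq = 1.0480e-04 ⇒ Q>K, reverse
Step 1:
                    B           L
  I           0.05487     0.02653
  C           0.01248    -0.01873
  E           0.06735    0.007805
  solve Keq expr → x = -0.006242; check Q = 1.0480e-04
Then remove 0.002555 M of L.
Step 2:
                    B           L
  I           0.06735     0.00525
  C          -0.00162    0.002429
  E           0.06573    0.007679
  solve Keq expr → x = 8.0979e-04; check Q = 1.0480e-04
Then change container volume by factor 0.5 (V_new/V_old).
Step 3:
                    B           L
  I            0.1315     0.01536
  C          0.002029   -0.003043
  E            0.1335     0.01231
  solve Keq expr → x = -0.001014; check Q = 1.0480e-04

x = -0.001014 M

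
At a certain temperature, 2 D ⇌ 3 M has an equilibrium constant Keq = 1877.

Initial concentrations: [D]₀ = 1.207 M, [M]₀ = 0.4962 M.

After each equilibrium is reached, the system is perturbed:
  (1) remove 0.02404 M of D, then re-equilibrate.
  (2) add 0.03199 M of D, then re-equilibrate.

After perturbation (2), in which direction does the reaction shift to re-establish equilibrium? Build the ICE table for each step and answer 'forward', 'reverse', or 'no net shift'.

Q₀ = 0.08386 vs Keq = 1877 ⇒ Q<K, forward
Step 1:
                    D           M
  Initial       1.207      0.4962
  Change       -1.132       1.698
  Equil       0.07502       2.194
  solve Keq expr → x = 0.566; check Q = 1877
Then remove 0.02404 M of D.
Step 2:
                    D           M
  Initial     0.05098       2.194
  Change      0.02233    -0.03349
  Equil       0.07331       2.161
  solve Keq expr → x = -0.01116; check Q = 1877
Then add 0.03199 M of D.
Step 3:
                    D           M
  Initial      0.1053       2.161
  Change     -0.02971     0.04457
  Equil       0.07559       2.205
  solve Keq expr → x = 0.01486; check Q = 1877

Direction: forward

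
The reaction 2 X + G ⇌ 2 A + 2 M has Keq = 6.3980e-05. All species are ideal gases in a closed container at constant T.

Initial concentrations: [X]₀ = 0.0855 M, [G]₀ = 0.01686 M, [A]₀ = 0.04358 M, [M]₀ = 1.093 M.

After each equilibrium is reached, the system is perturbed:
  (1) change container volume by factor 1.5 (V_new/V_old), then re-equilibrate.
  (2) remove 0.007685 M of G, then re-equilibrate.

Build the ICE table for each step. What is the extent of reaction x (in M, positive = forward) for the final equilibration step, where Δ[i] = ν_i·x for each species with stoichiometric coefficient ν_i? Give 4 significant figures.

x = -1.2767e-05 M

Q₀ = 18.41 vs Keq = 6.3980e-05 ⇒ Q>K, reverse
Step 1:
                    X           G           A           M
  I            0.0855     0.01686     0.04358       1.093
  C           0.04339     0.02169    -0.04339    -0.04339
  E            0.1289     0.03855  1.9286e-04        1.05
  solve Keq expr → x = -0.02169; check Q = 6.3980e-05
Then change container volume by factor 1.5 (V_new/V_old).
Step 2:
                    X           G           A           M
  I           0.08592      0.0257  1.2857e-04      0.6997
  C       -2.8792e-05 -1.4396e-05  2.8792e-05  2.8792e-05
  E            0.0859     0.02569  1.5736e-04      0.6998
  solve Keq expr → x = 1.4396e-05; check Q = 6.3980e-05
Then remove 0.007685 M of G.
Step 3:
                    X           G           A           M
  I            0.0859       0.018  1.5736e-04      0.6998
  C        2.5535e-05  1.2767e-05 -2.5535e-05 -2.5535e-05
  E           0.08592     0.01802  1.3183e-04      0.6997
  solve Keq expr → x = -1.2767e-05; check Q = 6.3980e-05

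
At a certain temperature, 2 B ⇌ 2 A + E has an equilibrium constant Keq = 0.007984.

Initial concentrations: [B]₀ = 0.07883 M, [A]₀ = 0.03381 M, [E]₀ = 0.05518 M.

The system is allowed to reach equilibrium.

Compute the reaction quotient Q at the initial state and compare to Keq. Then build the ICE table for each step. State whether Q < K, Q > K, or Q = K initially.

Q₀ = 0.01015 vs Keq = 0.007984 ⇒ Q>K, reverse
Step 1:
                   B          A          E
  I          0.07883    0.03381    0.05518
  C         0.002511  -0.002511  -0.001256
  E          0.08134     0.0313    0.05392
  solve Keq expr → x = -0.001256; check Q = 0.007984

Q₀ = 0.01015; Q > K (proceeds reverse)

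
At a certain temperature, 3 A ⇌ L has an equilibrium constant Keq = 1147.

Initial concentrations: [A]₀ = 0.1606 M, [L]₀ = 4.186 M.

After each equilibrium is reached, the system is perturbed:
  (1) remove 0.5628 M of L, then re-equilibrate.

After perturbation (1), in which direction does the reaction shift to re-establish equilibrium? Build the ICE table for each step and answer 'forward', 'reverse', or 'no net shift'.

Direction: forward

Q₀ = 1011 vs Keq = 1147 ⇒ Q<K, forward
Step 1:
                   A          L
  I           0.1606      4.186
  C        -0.006612   0.002204
  E            0.154      4.188
  solve Keq expr → x = 0.002204; check Q = 1147
Then remove 0.5628 M of L.
Step 2:
                   A          L
  I            0.154      3.625
  C        -0.007199     0.0024
  E           0.1468      3.628
  solve Keq expr → x = 0.0024; check Q = 1147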